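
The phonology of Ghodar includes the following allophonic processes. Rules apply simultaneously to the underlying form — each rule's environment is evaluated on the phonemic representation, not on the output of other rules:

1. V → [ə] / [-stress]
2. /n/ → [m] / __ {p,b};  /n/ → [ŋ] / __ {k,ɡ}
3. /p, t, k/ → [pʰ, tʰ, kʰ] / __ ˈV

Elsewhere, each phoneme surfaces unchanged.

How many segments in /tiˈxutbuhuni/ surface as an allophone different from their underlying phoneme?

4

Segments that undergo a rule: /i/ → [ə] (rule 1); /u/ → [ə] (rule 1); /u/ → [ə] (rule 1); /i/ → [ə] (rule 1).
All other segments surface unchanged.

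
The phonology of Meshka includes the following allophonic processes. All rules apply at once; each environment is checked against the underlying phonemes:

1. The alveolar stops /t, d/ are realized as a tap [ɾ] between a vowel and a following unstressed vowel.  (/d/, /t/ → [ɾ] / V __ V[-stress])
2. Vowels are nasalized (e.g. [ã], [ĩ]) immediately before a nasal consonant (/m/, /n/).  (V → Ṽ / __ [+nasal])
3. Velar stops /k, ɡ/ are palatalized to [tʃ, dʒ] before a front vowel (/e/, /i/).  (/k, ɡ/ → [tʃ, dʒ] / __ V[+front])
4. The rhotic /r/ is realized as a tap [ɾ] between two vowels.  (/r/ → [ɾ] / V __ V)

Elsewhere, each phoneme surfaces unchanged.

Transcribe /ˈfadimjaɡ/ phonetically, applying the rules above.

[ˈfaɾĩmjaɡ]

/a/ (between /f/ and /d/): rule 2 targets it, but not before a nasal consonant → unchanged [a].
/d/ (between /a/ and /i/) occurs between a vowel and a following unstressed vowel → [ɾ] by rule 1.
Rule 2 applies to /i/ (between /d/ and /m/: before a nasal consonant) → [ĩ].
/a/ (between /j/ and /ɡ/) fails the environment for rule 2, so it stays [a].
/ɡ/ (word-final) fails the environment for rule 3, so it stays [ɡ].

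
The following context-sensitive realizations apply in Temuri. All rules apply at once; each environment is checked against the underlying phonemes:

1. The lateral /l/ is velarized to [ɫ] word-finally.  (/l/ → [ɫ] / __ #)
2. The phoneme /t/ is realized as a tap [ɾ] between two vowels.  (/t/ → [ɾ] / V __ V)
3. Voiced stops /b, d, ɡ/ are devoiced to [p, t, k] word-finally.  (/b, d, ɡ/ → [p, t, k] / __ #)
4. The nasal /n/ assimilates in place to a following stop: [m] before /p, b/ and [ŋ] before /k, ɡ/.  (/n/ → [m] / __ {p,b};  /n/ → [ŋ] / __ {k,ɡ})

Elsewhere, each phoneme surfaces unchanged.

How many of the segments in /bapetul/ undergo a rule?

Segments that undergo a rule: /t/ → [ɾ] (rule 2); /l/ → [ɫ] (rule 1).
All other segments surface unchanged.

2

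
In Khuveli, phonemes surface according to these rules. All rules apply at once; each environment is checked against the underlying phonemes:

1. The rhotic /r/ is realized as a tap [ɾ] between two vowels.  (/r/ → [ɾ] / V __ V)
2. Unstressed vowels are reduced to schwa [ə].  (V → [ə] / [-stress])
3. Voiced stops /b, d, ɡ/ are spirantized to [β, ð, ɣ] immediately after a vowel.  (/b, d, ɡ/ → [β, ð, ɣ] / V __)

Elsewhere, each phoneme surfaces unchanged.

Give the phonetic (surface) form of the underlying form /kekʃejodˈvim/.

[kəkʃəjəðˈvim]

/e/ (between /k/ and /k/): in an unstressed syllable, so rule 2 applies → [ə].
Rule 2 applies to /e/ (between /ʃ/ and /j/: in an unstressed syllable) → [ə].
/o/ — between /j/ and /d/, in an unstressed syllable — surfaces as [ə] (rule 2).
/d/ — between /o/ and /v/, immediately after a vowel — surfaces as [ð] (rule 3).
/i/ — between /v/ and /m/; rule 2 does not apply here → [i].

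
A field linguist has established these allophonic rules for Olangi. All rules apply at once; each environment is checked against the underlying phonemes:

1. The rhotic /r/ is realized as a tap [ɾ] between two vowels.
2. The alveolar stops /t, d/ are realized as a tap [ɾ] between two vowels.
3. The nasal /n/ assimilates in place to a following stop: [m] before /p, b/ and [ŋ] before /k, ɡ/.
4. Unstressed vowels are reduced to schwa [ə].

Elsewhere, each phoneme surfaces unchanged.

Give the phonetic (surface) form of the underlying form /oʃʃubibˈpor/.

[əʃʃəbəbˈpor]

/o/ (word-initial) occurs in an unstressed syllable → [ə] by rule 4.
/u/ (between /ʃ/ and /b/) occurs in an unstressed syllable → [ə] by rule 4.
/i/ (between /b/ and /b/) occurs in an unstressed syllable → [ə] by rule 4.
/o/ (between /p/ and /r/) fails the environment for rule 4, so it stays [o].
/r/ (word-final) is in the target of rule 1 but the environment (between two vowels) is not met → [r].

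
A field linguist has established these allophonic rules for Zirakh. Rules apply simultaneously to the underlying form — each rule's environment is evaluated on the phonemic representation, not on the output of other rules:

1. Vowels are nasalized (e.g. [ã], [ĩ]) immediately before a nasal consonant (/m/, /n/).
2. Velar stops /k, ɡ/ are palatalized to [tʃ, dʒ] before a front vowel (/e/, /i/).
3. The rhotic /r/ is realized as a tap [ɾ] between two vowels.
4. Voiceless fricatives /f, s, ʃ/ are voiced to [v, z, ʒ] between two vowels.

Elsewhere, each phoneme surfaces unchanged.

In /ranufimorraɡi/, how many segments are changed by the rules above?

Segments that undergo a rule: /a/ → [ã] (rule 1); /f/ → [v] (rule 4); /i/ → [ĩ] (rule 1); /ɡ/ → [dʒ] (rule 2).
All other segments surface unchanged.

4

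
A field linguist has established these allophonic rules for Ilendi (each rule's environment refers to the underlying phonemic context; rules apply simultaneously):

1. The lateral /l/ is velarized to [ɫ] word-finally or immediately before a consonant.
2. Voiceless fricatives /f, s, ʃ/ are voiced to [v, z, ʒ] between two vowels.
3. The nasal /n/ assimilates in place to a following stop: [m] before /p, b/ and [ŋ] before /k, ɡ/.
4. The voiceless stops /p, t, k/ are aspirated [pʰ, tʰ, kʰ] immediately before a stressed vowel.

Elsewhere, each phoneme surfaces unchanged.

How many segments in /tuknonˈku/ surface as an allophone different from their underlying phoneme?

2

Segments that undergo a rule: /n/ → [ŋ] (rule 3); /k/ → [kʰ] (rule 4).
All other segments surface unchanged.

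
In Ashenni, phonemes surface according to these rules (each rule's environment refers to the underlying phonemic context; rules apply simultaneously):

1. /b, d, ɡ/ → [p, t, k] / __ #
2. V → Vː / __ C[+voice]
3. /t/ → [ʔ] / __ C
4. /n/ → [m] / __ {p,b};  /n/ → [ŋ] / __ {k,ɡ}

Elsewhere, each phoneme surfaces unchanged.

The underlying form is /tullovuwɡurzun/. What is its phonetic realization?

/t/ (word-initial) is in the target of rule 3 but the environment (immediately before a consonant) is not met → [t].
/u/ (between /t/ and /l/): before a voiced consonant, so rule 2 applies → [uː].
/l/ stays [l].
/l/ stays [l].
/o/ — between /l/ and /v/, before a voiced consonant — surfaces as [oː] (rule 2).
/v/ (between /o/ and /u/): no rule targets it → [v].
/u/ — between /v/ and /w/, before a voiced consonant — surfaces as [uː] (rule 2).
/w/ (between /u/ and /ɡ/) is unaffected → [w].
/ɡ/ — between /w/ and /u/; rule 1 does not apply here → [ɡ].
/u/ (between /ɡ/ and /r/) occurs before a voiced consonant → [uː] by rule 2.
/r/ stays [r].
/z/ (between /r/ and /u/): no rule targets it → [z].
/u/ (between /z/ and /n/) occurs before a voiced consonant → [uː] by rule 2.
/n/ (word-final): rule 4 targets it, but not before a labial or velar stop → unchanged [n].

[tuːlloːvuːwɡuːrzuːn]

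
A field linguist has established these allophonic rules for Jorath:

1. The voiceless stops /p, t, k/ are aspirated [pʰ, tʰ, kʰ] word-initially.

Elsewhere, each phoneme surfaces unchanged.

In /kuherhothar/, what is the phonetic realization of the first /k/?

[kʰ]

/k/ — word-initial, word-initially — surfaces as [kʰ] (rule 1).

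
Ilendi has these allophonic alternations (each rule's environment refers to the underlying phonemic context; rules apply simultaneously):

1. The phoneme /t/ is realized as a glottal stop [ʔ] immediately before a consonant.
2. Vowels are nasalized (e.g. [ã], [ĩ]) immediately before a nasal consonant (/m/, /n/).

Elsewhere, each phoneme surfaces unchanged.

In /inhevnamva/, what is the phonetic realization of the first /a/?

[ã]

/a/ — between /n/ and /m/, before a nasal consonant — surfaces as [ã] (rule 2).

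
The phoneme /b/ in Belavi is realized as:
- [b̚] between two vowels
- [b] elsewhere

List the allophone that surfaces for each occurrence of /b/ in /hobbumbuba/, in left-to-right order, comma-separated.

Occurrence 1 (position 3): no conditioning environment matches → elsewhere allophone [b].
Occurrence 2 (position 4): no conditioning environment matches → elsewhere allophone [b].
Occurrence 3 (position 7): no conditioning environment matches → elsewhere allophone [b].
Occurrence 4 (position 9): between two vowels → [b̚].

[b], [b], [b], [b̚]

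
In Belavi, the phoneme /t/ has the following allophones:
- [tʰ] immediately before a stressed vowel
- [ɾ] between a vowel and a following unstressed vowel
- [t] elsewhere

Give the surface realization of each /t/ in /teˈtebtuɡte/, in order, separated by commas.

[t], [tʰ], [t], [t]

Occurrence 1 (position 1): no conditioning environment matches → elsewhere allophone [t].
Occurrence 2 (position 3): immediately before a stressed vowel → [tʰ].
Occurrence 3 (position 6): no conditioning environment matches → elsewhere allophone [t].
Occurrence 4 (position 9): no conditioning environment matches → elsewhere allophone [t].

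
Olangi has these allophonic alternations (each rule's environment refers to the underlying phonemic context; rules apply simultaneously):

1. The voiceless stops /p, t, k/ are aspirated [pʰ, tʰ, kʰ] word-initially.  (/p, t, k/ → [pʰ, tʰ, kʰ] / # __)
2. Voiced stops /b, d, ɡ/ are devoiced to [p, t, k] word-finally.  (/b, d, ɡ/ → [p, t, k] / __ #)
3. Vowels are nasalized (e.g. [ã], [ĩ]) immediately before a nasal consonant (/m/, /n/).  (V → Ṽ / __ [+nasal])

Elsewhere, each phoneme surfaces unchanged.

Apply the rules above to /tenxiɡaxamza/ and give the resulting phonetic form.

[tʰẽnxiɡaxãmza]

/t/ — word-initial, word-initially — surfaces as [tʰ] (rule 1).
/e/ (between /t/ and /n/) occurs before a nasal consonant → [ẽ] by rule 3.
/i/ (between /x/ and /ɡ/) is in the target of rule 3 but the environment (before a nasal consonant) is not met → [i].
/ɡ/ — between /i/ and /a/; rule 2 does not apply here → [ɡ].
/a/ (between /ɡ/ and /x/): rule 3 targets it, but not before a nasal consonant → unchanged [a].
/a/ meets the environment for rule 3 (before a nasal consonant) → [ã].
/a/ (word-final): rule 3 targets it, but not before a nasal consonant → unchanged [a].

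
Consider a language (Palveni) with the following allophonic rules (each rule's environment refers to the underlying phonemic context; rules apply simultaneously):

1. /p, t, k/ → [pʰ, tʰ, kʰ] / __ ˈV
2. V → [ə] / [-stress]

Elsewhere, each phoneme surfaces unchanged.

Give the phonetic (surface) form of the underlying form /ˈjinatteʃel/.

[ˈjinəttəʃəl]

/j/ (word-initial): no rule targets it → [j].
/i/ — between /j/ and /n/; rule 2 does not apply here → [i].
/n/ (between /i/ and /a/): no rule targets it → [n].
Rule 2 applies to /a/ (between /n/ and /t/: in an unstressed syllable) → [ə].
/t/ (between /a/ and /t/) fails the environment for rule 1, so it stays [t].
/t/ (between /t/ and /e/): rule 1 targets it, but not immediately before a stressed vowel → unchanged [t].
/e/ — between /t/ and /ʃ/, in an unstressed syllable — surfaces as [ə] (rule 2).
/ʃ/ (between /e/ and /e/): no rule targets it → [ʃ].
/e/ (between /ʃ/ and /l/): in an unstressed syllable, so rule 2 applies → [ə].
/l/ (word-final) is unaffected → [l].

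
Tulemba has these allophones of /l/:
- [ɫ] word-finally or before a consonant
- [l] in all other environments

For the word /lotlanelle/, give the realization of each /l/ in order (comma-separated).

Occurrence 1 (position 1): no conditioning environment matches → elsewhere allophone [l].
Occurrence 2 (position 4): no conditioning environment matches → elsewhere allophone [l].
Occurrence 3 (position 8): word-finally or before a consonant → [ɫ].
Occurrence 4 (position 9): no conditioning environment matches → elsewhere allophone [l].

[l], [l], [ɫ], [l]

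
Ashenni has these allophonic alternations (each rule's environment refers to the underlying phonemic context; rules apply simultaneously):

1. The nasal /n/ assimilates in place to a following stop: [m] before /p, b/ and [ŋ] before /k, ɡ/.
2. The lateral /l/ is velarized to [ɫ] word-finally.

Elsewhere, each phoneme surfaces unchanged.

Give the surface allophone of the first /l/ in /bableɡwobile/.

/l/ — between /b/ and /e/; rule 2 does not apply here → [l].

[l]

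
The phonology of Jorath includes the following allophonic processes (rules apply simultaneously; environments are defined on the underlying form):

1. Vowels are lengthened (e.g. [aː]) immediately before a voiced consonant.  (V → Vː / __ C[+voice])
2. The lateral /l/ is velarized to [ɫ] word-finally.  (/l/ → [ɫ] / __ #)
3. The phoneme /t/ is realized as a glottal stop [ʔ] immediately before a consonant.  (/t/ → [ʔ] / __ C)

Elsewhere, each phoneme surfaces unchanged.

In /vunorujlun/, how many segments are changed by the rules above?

Segments that undergo a rule: /u/ → [uː] (rule 1); /o/ → [oː] (rule 1); /u/ → [uː] (rule 1); /u/ → [uː] (rule 1).
All other segments surface unchanged.

4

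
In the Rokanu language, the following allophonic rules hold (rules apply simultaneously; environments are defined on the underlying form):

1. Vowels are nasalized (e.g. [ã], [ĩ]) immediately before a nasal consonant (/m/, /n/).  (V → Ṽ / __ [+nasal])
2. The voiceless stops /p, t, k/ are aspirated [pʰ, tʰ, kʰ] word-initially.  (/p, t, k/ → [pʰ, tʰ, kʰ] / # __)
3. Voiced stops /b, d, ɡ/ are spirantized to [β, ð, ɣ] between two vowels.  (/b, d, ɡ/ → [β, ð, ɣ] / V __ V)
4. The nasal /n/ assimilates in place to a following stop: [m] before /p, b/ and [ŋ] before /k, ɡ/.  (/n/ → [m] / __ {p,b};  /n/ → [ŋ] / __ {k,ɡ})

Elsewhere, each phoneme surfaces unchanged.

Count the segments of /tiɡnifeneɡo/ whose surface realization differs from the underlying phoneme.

3

Segments that undergo a rule: /t/ → [tʰ] (rule 2); /e/ → [ẽ] (rule 1); /ɡ/ → [ɣ] (rule 3).
All other segments surface unchanged.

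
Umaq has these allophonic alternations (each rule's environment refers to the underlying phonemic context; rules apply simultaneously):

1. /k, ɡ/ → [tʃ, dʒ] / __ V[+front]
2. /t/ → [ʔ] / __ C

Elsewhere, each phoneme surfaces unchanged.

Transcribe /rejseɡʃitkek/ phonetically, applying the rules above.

[rejseɡʃiʔtʃek]

/r/ — not in any rule's target class → [r].
/e/ — not in any rule's target class → [e].
/j/ stays [j].
/s/ (between /j/ and /e/) is unaffected → [s].
/e/ — not in any rule's target class → [e].
/ɡ/ — between /e/ and /ʃ/; rule 1 does not apply here → [ɡ].
/ʃ/ (between /ɡ/ and /i/): no rule targets it → [ʃ].
/i/ (between /ʃ/ and /t/) is unaffected → [i].
/t/ (between /i/ and /k/) occurs immediately before a consonant → [ʔ] by rule 2.
/k/ — between /t/ and /e/, before a front vowel — surfaces as [tʃ] (rule 1).
/e/ — not in any rule's target class → [e].
/k/ (word-final) fails the environment for rule 1, so it stays [k].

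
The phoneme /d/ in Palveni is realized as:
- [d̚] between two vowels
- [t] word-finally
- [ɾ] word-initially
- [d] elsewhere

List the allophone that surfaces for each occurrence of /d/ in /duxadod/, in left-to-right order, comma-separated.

[ɾ], [d̚], [t]

Occurrence 1 (position 1): word-initially → [ɾ].
Occurrence 2 (position 5): between two vowels → [d̚].
Occurrence 3 (position 7): word-finally → [t].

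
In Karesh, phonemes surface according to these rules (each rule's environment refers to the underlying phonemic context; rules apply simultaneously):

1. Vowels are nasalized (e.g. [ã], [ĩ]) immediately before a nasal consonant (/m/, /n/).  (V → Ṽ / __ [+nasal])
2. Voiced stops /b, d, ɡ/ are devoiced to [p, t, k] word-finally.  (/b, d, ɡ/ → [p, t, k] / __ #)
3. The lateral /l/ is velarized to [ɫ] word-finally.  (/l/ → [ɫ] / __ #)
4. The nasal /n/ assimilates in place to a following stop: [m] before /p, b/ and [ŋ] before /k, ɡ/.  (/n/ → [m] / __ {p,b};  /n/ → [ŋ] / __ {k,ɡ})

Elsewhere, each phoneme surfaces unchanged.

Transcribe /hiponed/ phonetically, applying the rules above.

/i/ (between /h/ and /p/): rule 1 targets it, but not before a nasal consonant → unchanged [i].
/o/ (between /p/ and /n/): before a nasal consonant, so rule 1 applies → [õ].
/n/ (between /o/ and /e/) fails the environment for rule 4, so it stays [n].
/e/ — between /n/ and /d/; rule 1 does not apply here → [e].
/d/ meets the environment for rule 2 (word-finally) → [t].

[hipõnet]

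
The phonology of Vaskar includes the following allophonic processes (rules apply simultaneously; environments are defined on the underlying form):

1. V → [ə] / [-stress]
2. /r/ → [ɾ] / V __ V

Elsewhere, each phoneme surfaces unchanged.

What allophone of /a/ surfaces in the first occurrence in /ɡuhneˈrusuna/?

/a/ (word-final): in an unstressed syllable, so rule 1 applies → [ə].

[ə]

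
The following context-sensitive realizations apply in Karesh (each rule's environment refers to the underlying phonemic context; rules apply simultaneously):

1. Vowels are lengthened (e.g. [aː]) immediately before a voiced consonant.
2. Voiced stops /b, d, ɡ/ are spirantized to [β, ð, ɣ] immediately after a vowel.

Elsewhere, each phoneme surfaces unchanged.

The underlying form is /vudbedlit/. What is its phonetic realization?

/v/ — not in any rule's target class → [v].
/u/ meets the environment for rule 1 (before a voiced consonant) → [uː].
/d/ meets the environment for rule 2 (immediately after a vowel) → [ð].
/b/ — between /d/ and /e/; rule 2 does not apply here → [b].
/e/ (between /b/ and /d/): before a voiced consonant, so rule 1 applies → [eː].
/d/ (between /e/ and /l/) occurs immediately after a vowel → [ð] by rule 2.
/l/ — not in any rule's target class → [l].
/i/ (between /l/ and /t/) is in the target of rule 1 but the environment (before a voiced consonant) is not met → [i].
/t/ stays [t].

[vuːðbeːðlit]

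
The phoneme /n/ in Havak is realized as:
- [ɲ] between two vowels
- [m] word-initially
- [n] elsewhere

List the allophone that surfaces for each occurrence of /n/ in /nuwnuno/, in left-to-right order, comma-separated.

Occurrence 1 (position 1): word-initially → [m].
Occurrence 2 (position 4): no conditioning environment matches → elsewhere allophone [n].
Occurrence 3 (position 6): between two vowels → [ɲ].

[m], [n], [ɲ]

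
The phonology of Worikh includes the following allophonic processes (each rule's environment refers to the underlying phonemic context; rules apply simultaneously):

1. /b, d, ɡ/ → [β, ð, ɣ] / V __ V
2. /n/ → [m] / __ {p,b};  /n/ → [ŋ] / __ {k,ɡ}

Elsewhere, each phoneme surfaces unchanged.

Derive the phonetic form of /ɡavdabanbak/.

/ɡ/ — word-initial; rule 1 does not apply here → [ɡ].
/a/ (between /ɡ/ and /v/) is unaffected → [a].
/v/ stays [v].
/d/ (between /v/ and /a/): rule 1 targets it, but not between two vowels → unchanged [d].
/a/ — not in any rule's target class → [a].
/b/ meets the environment for rule 1 (between two vowels) → [β].
/a/ stays [a].
Rule 2 applies to /n/ (between /a/ and /b/: before a labial or velar stop) → [m].
/b/ — between /n/ and /a/; rule 1 does not apply here → [b].
/a/ stays [a].
/k/ (word-final) is unaffected → [k].

[ɡavdaβambak]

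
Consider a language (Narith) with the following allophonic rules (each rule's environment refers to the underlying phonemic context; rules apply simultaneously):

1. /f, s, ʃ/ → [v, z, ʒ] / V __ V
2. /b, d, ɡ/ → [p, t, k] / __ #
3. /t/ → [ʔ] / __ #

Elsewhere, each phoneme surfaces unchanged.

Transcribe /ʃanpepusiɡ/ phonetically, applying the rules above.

/ʃ/ (word-initial) fails the environment for rule 1, so it stays [ʃ].
/a/ (between /ʃ/ and /n/): no rule targets it → [a].
/n/ — not in any rule's target class → [n].
/p/ (between /n/ and /e/) is unaffected → [p].
/e/ — not in any rule's target class → [e].
/p/ (between /e/ and /u/) is unaffected → [p].
/u/ stays [u].
/s/ — between /u/ and /i/, between two vowels — surfaces as [z] (rule 1).
/i/ — not in any rule's target class → [i].
/ɡ/ (word-final): word-finally, so rule 2 applies → [k].

[ʃanpepuzik]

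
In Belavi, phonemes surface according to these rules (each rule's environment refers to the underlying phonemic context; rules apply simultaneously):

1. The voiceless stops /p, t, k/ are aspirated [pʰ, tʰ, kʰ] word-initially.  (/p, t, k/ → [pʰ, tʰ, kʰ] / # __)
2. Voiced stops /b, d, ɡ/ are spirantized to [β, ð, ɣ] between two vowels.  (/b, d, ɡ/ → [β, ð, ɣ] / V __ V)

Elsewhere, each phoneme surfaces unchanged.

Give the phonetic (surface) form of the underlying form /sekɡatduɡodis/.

/k/ (between /e/ and /ɡ/) fails the environment for rule 1, so it stays [k].
/ɡ/ (between /k/ and /a/) fails the environment for rule 2, so it stays [ɡ].
/t/ (between /a/ and /d/) is in the target of rule 1 but the environment (word-initially) is not met → [t].
/d/ (between /t/ and /u/): rule 2 targets it, but not between two vowels → unchanged [d].
/ɡ/ (between /u/ and /o/) occurs between two vowels → [ɣ] by rule 2.
/d/ — between /o/ and /i/, between two vowels — surfaces as [ð] (rule 2).

[sekɡatduɣoðis]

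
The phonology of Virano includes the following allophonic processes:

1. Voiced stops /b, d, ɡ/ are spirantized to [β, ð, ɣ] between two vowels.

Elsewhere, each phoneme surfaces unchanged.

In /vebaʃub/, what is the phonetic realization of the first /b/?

/b/ (between /e/ and /a/): between two vowels, so rule 1 applies → [β].

[β]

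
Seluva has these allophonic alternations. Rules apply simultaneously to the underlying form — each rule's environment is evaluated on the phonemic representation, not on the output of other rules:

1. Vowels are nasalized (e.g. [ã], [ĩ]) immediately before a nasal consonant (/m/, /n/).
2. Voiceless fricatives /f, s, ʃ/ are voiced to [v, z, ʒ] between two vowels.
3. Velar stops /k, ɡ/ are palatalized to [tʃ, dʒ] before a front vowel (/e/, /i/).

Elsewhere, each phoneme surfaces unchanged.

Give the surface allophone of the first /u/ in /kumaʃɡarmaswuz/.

/u/ — between /k/ and /m/, before a nasal consonant — surfaces as [ũ] (rule 1).

[ũ]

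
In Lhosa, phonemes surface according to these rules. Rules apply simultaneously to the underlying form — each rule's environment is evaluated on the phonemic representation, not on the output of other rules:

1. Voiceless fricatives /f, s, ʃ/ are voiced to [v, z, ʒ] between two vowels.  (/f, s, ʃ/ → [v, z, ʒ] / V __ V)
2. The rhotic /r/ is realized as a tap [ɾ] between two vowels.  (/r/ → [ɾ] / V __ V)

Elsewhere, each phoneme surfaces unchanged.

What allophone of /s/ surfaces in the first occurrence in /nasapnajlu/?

[z]

/s/ meets the environment for rule 1 (between two vowels) → [z].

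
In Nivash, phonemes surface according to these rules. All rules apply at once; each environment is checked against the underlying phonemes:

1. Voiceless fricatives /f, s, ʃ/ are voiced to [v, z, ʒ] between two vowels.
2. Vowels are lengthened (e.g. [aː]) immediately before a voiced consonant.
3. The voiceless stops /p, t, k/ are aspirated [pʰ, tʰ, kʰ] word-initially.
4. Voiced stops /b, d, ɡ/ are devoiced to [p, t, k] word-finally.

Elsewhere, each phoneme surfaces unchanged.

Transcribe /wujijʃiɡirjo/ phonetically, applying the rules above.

Rule 2 applies to /u/ (between /w/ and /j/: before a voiced consonant) → [uː].
/i/ meets the environment for rule 2 (before a voiced consonant) → [iː].
/ʃ/ — between /j/ and /i/; rule 1 does not apply here → [ʃ].
/i/ (between /ʃ/ and /ɡ/): before a voiced consonant, so rule 2 applies → [iː].
/ɡ/ (between /i/ and /i/) is in the target of rule 4 but the environment (word-finally) is not met → [ɡ].
Rule 2 applies to /i/ (between /ɡ/ and /r/: before a voiced consonant) → [iː].
/o/ (word-final) fails the environment for rule 2, so it stays [o].

[wuːjiːjʃiːɡiːrjo]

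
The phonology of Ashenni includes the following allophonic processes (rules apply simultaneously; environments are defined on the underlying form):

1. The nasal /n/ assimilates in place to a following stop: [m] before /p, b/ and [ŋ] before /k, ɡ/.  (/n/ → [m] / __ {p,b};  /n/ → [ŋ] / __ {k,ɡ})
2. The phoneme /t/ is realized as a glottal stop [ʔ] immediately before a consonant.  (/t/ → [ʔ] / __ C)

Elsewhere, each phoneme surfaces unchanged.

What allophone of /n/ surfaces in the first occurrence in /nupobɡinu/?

[n]

/n/ (word-initial) is in the target of rule 1 but the environment (before a labial or velar stop) is not met → [n].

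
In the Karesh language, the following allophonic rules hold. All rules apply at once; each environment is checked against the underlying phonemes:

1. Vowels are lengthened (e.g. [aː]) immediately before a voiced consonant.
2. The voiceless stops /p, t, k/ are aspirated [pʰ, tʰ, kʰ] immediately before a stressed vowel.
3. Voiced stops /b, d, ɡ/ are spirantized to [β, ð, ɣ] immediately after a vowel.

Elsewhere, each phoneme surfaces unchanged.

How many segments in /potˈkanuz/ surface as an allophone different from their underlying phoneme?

3

Segments that undergo a rule: /k/ → [kʰ] (rule 2); /a/ → [aː] (rule 1); /u/ → [uː] (rule 1).
All other segments surface unchanged.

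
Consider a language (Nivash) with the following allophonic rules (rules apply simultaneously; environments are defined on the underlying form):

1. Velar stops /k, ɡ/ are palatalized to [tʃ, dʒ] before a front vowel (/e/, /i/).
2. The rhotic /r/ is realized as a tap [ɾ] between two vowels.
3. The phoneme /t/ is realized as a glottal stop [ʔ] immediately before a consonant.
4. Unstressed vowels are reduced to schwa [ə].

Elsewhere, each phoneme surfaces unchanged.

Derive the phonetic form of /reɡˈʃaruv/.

/r/ (word-initial): rule 2 targets it, but not between two vowels → unchanged [r].
/e/ (between /r/ and /ɡ/) occurs in an unstressed syllable → [ə] by rule 4.
/ɡ/ (between /e/ and /ʃ/): rule 1 targets it, but not before a front vowel → unchanged [ɡ].
/ʃ/ stays [ʃ].
/a/ (between /ʃ/ and /r/) is in the target of rule 4 but the environment (in an unstressed syllable) is not met → [a].
/r/ (between /a/ and /u/) occurs between two vowels → [ɾ] by rule 2.
/u/ (between /r/ and /v/): in an unstressed syllable, so rule 4 applies → [ə].
/v/ — not in any rule's target class → [v].

[rəɡˈʃaɾəv]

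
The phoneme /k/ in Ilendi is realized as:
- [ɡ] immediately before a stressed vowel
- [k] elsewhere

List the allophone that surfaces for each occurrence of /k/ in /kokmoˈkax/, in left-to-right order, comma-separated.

[k], [k], [ɡ]

Occurrence 1 (position 1): no conditioning environment matches → elsewhere allophone [k].
Occurrence 2 (position 3): no conditioning environment matches → elsewhere allophone [k].
Occurrence 3 (position 6): immediately before a stressed vowel → [ɡ].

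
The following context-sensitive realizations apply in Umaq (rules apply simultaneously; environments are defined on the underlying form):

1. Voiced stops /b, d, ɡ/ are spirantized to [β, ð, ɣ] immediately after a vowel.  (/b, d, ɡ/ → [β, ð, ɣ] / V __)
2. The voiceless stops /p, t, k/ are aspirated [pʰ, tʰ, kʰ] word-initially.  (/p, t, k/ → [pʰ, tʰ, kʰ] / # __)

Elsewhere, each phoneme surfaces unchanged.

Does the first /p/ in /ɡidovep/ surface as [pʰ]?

No

/p/ — word-final; rule 2 does not apply here → [p].
The actual realization is [p], not [pʰ].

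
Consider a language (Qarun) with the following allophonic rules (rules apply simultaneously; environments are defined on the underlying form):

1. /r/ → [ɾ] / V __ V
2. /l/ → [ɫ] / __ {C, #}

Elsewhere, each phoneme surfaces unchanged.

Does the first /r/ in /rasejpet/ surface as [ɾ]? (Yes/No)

/r/ (word-initial) is in the target of rule 1 but the environment (between two vowels) is not met → [r].
The actual realization is [r], not [ɾ].

No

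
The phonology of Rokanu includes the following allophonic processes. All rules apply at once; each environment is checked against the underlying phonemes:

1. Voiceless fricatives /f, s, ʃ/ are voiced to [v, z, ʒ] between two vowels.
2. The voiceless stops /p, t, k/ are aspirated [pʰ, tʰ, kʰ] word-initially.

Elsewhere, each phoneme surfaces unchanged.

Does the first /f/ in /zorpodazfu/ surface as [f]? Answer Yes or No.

/f/ — between /z/ and /u/; rule 1 does not apply here → [f].
The actual realization is [f], which matches [f].

Yes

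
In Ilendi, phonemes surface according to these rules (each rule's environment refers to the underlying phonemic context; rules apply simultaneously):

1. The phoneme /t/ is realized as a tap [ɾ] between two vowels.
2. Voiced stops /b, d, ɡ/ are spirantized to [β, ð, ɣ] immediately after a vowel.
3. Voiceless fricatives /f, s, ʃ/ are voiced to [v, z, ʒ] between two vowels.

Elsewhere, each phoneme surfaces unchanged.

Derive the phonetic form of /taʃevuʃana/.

[taʒevuʒana]

/t/ (word-initial): rule 1 targets it, but not between two vowels → unchanged [t].
/a/ (between /t/ and /ʃ/): no rule targets it → [a].
/ʃ/ meets the environment for rule 3 (between two vowels) → [ʒ].
/e/ (between /ʃ/ and /v/): no rule targets it → [e].
/v/ (between /e/ and /u/): no rule targets it → [v].
/u/ stays [u].
/ʃ/ (between /u/ and /a/) occurs between two vowels → [ʒ] by rule 3.
/a/ (between /ʃ/ and /n/) is unaffected → [a].
/n/ (between /a/ and /a/) is unaffected → [n].
/a/ (word-final): no rule targets it → [a].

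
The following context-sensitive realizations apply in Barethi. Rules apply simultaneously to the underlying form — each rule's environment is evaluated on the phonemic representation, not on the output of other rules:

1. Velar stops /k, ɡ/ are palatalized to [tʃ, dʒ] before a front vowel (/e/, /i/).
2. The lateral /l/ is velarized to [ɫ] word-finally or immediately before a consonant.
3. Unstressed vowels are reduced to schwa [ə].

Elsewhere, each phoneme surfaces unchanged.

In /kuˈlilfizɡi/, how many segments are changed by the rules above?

Segments that undergo a rule: /u/ → [ə] (rule 3); /l/ → [ɫ] (rule 2); /i/ → [ə] (rule 3); /ɡ/ → [dʒ] (rule 1); /i/ → [ə] (rule 3).
All other segments surface unchanged.

5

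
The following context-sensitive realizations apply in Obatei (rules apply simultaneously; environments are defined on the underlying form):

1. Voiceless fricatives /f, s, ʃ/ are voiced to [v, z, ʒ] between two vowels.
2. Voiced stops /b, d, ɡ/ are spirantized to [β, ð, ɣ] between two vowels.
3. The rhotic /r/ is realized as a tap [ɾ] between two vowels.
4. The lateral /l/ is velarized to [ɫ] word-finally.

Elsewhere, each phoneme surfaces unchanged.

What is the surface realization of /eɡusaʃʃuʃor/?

[eɣuzaʃʃuʒor]

/ɡ/ — between /e/ and /u/, between two vowels — surfaces as [ɣ] (rule 2).
/s/ — between /u/ and /a/, between two vowels — surfaces as [z] (rule 1).
/ʃ/ (between /a/ and /ʃ/): rule 1 targets it, but not between two vowels → unchanged [ʃ].
/ʃ/ (between /ʃ/ and /u/): rule 1 targets it, but not between two vowels → unchanged [ʃ].
Rule 1 applies to /ʃ/ (between /u/ and /o/: between two vowels) → [ʒ].
/r/ (word-final) fails the environment for rule 3, so it stays [r].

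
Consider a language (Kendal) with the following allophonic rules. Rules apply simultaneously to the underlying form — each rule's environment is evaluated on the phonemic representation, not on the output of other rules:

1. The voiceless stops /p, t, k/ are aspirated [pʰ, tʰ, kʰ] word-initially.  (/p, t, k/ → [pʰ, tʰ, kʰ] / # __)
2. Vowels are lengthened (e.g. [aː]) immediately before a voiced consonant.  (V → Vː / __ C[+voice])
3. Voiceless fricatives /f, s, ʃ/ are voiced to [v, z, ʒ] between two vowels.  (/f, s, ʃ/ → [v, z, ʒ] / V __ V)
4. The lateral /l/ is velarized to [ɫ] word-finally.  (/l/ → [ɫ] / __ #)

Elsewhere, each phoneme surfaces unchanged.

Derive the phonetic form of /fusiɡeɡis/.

[fuziːɡeːɡis]

/f/ — word-initial; rule 3 does not apply here → [f].
/u/ (between /f/ and /s/): rule 2 targets it, but not before a voiced consonant → unchanged [u].
/s/ (between /u/ and /i/): between two vowels, so rule 3 applies → [z].
/i/ meets the environment for rule 2 (before a voiced consonant) → [iː].
/ɡ/ — not in any rule's target class → [ɡ].
/e/ meets the environment for rule 2 (before a voiced consonant) → [eː].
/ɡ/ stays [ɡ].
/i/ (between /ɡ/ and /s/) is in the target of rule 2 but the environment (before a voiced consonant) is not met → [i].
/s/ (word-final): rule 3 targets it, but not between two vowels → unchanged [s].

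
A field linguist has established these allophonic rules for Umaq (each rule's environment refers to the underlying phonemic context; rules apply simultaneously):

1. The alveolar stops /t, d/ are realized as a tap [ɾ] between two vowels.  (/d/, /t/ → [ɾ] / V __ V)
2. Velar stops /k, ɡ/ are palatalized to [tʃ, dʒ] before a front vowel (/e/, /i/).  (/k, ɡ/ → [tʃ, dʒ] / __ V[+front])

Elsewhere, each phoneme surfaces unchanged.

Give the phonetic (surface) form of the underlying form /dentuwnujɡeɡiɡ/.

/d/ (word-initial): rule 1 targets it, but not between two vowels → unchanged [d].
/t/ (between /n/ and /u/) is in the target of rule 1 but the environment (between two vowels) is not met → [t].
/ɡ/ meets the environment for rule 2 (before a front vowel) → [dʒ].
/ɡ/ — between /e/ and /i/, before a front vowel — surfaces as [dʒ] (rule 2).
/ɡ/ (word-final) is in the target of rule 2 but the environment (before a front vowel) is not met → [ɡ].

[dentuwnujdʒedʒiɡ]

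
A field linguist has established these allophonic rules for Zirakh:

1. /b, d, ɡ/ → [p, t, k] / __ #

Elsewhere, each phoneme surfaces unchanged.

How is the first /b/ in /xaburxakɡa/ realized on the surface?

[b]

/b/ (between /a/ and /u/) is in the target of rule 1 but the environment (word-finally) is not met → [b].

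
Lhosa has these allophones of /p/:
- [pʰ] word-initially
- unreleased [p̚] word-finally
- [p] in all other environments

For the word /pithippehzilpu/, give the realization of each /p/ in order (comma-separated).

[pʰ], [p], [p], [p]

Occurrence 1 (position 1): word-initially → [pʰ].
Occurrence 2 (position 6): no conditioning environment matches → elsewhere allophone [p].
Occurrence 3 (position 7): no conditioning environment matches → elsewhere allophone [p].
Occurrence 4 (position 13): no conditioning environment matches → elsewhere allophone [p].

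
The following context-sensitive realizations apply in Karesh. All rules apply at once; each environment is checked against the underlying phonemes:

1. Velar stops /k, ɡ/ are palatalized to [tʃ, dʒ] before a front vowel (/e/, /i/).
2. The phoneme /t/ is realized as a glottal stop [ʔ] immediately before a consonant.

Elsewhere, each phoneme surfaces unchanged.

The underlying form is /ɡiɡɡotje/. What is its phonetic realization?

[dʒiɡɡoʔje]

/ɡ/ meets the environment for rule 1 (before a front vowel) → [dʒ].
/ɡ/ (between /i/ and /ɡ/) is in the target of rule 1 but the environment (before a front vowel) is not met → [ɡ].
/ɡ/ (between /ɡ/ and /o/) fails the environment for rule 1, so it stays [ɡ].
/t/ (between /o/ and /j/) occurs immediately before a consonant → [ʔ] by rule 2.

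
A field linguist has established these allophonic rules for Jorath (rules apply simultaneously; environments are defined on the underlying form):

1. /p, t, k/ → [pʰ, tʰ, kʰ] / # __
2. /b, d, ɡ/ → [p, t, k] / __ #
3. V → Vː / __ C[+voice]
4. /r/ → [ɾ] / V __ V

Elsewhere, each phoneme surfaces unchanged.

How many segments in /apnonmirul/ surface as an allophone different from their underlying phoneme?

Segments that undergo a rule: /o/ → [oː] (rule 3); /i/ → [iː] (rule 3); /r/ → [ɾ] (rule 4); /u/ → [uː] (rule 3).
All other segments surface unchanged.

4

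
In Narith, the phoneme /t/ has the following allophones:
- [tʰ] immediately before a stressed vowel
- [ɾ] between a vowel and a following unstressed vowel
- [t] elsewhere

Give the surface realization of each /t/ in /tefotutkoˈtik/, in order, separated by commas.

Occurrence 1 (position 1): no conditioning environment matches → elsewhere allophone [t].
Occurrence 2 (position 5): between a vowel and an unstressed vowel → [ɾ].
Occurrence 3 (position 7): no conditioning environment matches → elsewhere allophone [t].
Occurrence 4 (position 10): immediately before a stressed vowel → [tʰ].

[t], [ɾ], [t], [tʰ]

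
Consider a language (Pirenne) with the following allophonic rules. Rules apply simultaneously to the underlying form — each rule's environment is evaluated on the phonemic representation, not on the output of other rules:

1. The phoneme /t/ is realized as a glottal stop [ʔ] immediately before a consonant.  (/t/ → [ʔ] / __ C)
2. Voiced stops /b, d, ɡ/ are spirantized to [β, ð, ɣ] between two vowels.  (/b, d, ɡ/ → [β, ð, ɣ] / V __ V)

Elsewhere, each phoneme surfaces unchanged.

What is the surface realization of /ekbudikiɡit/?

/b/ (between /k/ and /u/) fails the environment for rule 2, so it stays [b].
/d/ meets the environment for rule 2 (between two vowels) → [ð].
/ɡ/ — between /i/ and /i/, between two vowels — surfaces as [ɣ] (rule 2).
/t/ (word-final) fails the environment for rule 1, so it stays [t].

[ekbuðikiɣit]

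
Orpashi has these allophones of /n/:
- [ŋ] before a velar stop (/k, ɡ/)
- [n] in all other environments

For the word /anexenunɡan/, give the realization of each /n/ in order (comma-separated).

Occurrence 1 (position 2): no conditioning environment matches → elsewhere allophone [n].
Occurrence 2 (position 6): no conditioning environment matches → elsewhere allophone [n].
Occurrence 3 (position 8): before a velar stop → [ŋ].
Occurrence 4 (position 11): no conditioning environment matches → elsewhere allophone [n].

[n], [n], [ŋ], [n]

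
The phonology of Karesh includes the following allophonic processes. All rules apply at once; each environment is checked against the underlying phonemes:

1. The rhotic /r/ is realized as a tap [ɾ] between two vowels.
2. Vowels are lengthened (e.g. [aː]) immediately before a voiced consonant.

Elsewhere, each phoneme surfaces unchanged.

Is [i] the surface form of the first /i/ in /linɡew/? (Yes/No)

/i/ (between /l/ and /n/): before a voiced consonant, so rule 2 applies → [iː].
The actual realization is [iː], not [i].

No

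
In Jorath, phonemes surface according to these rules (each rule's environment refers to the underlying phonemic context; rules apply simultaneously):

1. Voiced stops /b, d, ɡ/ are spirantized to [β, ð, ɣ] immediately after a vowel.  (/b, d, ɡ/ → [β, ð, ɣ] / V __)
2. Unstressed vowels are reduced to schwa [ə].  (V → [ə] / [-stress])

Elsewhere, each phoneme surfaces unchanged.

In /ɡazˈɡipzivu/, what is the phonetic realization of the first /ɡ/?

[ɡ]

/ɡ/ (word-initial) is in the target of rule 1 but the environment (immediately after a vowel) is not met → [ɡ].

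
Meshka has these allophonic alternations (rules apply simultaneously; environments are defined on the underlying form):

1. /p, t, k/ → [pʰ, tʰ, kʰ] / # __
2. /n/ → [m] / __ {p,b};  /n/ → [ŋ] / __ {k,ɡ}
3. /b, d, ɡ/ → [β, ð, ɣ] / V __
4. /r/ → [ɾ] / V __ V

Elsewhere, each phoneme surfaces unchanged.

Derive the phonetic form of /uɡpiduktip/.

[uɣpiðuktip]

/u/ stays [u].
Rule 3 applies to /ɡ/ (between /u/ and /p/: immediately after a vowel) → [ɣ].
/p/ — between /ɡ/ and /i/; rule 1 does not apply here → [p].
/i/ stays [i].
/d/ meets the environment for rule 3 (immediately after a vowel) → [ð].
/u/ stays [u].
/k/ (between /u/ and /t/): rule 1 targets it, but not word-initially → unchanged [k].
/t/ (between /k/ and /i/) fails the environment for rule 1, so it stays [t].
/i/ (between /t/ and /p/) is unaffected → [i].
/p/ — word-final; rule 1 does not apply here → [p].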